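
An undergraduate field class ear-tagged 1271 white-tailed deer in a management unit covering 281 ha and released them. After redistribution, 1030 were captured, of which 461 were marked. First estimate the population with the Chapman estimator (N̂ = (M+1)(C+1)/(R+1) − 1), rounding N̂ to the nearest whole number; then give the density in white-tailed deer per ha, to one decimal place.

N̂ = 1272·1031/462 − 1 = 1311432/462 − 1 ≈ 2837.6 → 2838
Density = N̂ / area = 2838 / 281 ≈ 10.10 → 10.1 per ha

density ≈ 10.1 white-tailed deer per ha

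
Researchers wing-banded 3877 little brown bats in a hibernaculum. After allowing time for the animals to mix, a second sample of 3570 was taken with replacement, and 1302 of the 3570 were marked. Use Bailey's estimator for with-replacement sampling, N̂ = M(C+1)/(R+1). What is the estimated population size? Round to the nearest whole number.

N ≈ 10,625

N̂ = 3877·(3570+1)/(1302+1) = 3877·3571/1303 = 13844767/1303 ≈ 10625.3 → 10625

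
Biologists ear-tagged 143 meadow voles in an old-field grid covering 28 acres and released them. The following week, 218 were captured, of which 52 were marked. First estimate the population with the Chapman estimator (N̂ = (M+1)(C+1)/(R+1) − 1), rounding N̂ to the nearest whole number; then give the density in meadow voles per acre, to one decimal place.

density ≈ 21.2 meadow voles per acre

N̂ = 144·219/53 − 1 = 31536/53 − 1 ≈ 594.0 → 594
Density = N̂ / area = 594 / 28 ≈ 21.21 → 21.2 per acre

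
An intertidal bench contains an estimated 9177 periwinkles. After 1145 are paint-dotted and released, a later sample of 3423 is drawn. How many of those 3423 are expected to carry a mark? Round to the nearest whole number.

expected recaptures ≈ 427

Expected recaptures E[R] = M·C / N.
E[R] = 1145 × 3423 / 9177 = 3919335 / 9177 ≈ 427.1 → 427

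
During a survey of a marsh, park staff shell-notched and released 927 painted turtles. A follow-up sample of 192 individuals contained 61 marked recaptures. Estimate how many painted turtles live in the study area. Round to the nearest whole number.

N ≈ 2918

N = (927 × 192) / 61 = 177984 / 61 ≈ 2917.8 → 2918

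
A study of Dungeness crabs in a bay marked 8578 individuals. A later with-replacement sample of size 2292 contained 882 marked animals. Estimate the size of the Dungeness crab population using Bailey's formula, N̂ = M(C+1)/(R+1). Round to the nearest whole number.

N ≈ 22,276

N̂ = 8578·(2292+1)/(882+1) = 8578·2293/883 = 19669354/883 ≈ 22275.6 → 22276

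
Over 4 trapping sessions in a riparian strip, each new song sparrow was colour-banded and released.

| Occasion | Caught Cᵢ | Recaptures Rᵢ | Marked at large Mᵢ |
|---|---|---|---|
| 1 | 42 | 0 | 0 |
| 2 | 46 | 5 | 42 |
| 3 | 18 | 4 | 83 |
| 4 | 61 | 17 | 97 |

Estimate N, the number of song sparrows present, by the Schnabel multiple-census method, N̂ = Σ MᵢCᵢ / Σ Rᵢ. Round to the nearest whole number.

N ≈ 359

Σ MᵢCᵢ = 0·42 + 42·46 + 83·18 + 97·61 = 0 + 1932 + 1494 + 5917 = 9343
Σ Rᵢ = 0 + 5 + 4 + 17 = 26
N̂ = 9343 / 26 ≈ 359.3 → 359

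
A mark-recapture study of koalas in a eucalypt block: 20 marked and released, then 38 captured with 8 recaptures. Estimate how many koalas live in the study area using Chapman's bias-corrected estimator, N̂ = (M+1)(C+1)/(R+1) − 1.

N̂ = (20+1)(38+1)/(8+1) − 1 = 21·39/9 − 1
= 819/9 − 1 = 91 − 1 = 90

N = 90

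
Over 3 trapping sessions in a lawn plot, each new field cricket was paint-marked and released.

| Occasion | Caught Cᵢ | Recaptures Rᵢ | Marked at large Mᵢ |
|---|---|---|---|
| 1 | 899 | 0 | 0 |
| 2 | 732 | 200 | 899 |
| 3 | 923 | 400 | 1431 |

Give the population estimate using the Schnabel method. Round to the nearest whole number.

N ≈ 3298

Σ MᵢCᵢ = 0·899 + 899·732 + 1431·923 = 0 + 658068 + 1320813 = 1978881
Σ Rᵢ = 0 + 200 + 400 = 600
N̂ = 1978881 / 600 ≈ 3298.1 → 3298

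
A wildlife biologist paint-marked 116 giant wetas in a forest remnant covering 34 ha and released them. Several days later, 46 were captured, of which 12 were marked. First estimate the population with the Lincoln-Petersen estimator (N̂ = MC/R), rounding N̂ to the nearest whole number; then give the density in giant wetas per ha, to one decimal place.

N̂ = 116·46/12 = 5336/12 ≈ 444.7 → 445
Density = N̂ / area = 445 / 34 ≈ 13.09 → 13.1 per ha

density ≈ 13.1 giant wetas per ha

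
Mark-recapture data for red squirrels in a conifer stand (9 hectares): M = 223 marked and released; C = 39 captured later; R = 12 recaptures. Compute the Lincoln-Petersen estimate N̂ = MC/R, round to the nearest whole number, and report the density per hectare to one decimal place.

N̂ = 223·39/12 = 8697/12 ≈ 724.8 → 725
Density = N̂ / area = 725 / 9 ≈ 80.56 → 80.6 per hectare

density ≈ 80.6 red squirrels per hectare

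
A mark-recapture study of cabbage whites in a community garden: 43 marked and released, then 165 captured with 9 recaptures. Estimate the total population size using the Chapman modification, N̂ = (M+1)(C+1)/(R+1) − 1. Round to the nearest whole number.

N ≈ 729

N̂ = (43+1)(165+1)/(9+1) − 1 = 44·166/10 − 1
= 7304/10 − 1 ≈ 730.4 − 1 ≈ 729.4 → 729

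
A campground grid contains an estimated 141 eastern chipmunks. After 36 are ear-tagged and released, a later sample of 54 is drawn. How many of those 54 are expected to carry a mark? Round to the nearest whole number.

expected recaptures ≈ 14

The marked fraction of the population is 36/141, so in a sample of 54 expect C·(M/N) marked.
E[R] = 36 × 54 / 141 = 1944 / 141 ≈ 13.8 → 14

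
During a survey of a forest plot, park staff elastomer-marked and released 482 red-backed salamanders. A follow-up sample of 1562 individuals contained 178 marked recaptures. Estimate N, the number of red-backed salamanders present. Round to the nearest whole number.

N ≈ 4230

The marked fraction in the recapture sample should equal the marked fraction in the population: 178/1562 = 482/N.
N = (482 × 1562) / 178 = 752884 / 178 ≈ 4229.7 → 4230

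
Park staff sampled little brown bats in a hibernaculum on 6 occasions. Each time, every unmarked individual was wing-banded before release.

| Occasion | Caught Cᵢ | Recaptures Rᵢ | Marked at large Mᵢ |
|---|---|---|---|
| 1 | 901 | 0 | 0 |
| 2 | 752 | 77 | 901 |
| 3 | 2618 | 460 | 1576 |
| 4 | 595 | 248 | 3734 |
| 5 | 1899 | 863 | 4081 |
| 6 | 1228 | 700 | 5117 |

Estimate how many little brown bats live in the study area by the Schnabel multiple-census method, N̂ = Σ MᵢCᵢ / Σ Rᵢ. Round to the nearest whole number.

Σ MᵢCᵢ = 0·901 + 901·752 + 1576·2618 + 3734·595 + 4081·1899 + 5117·1228 = 0 + 677552 + 4125968 + 2221730 + 7749819 + 6283676 = 21058745
Σ Rᵢ = 0 + 77 + 460 + 248 + 863 + 700 = 2348
N̂ = 21058745 / 2348 ≈ 8968.8 → 8969

N ≈ 8969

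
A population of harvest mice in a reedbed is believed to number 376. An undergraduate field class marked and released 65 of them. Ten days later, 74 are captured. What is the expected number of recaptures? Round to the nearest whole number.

expected recaptures ≈ 13

The marked fraction of the population is 65/376, so in a sample of 74 expect C·(M/N) marked.
E[R] = 65 × 74 / 376 = 4810 / 376 ≈ 12.8 → 13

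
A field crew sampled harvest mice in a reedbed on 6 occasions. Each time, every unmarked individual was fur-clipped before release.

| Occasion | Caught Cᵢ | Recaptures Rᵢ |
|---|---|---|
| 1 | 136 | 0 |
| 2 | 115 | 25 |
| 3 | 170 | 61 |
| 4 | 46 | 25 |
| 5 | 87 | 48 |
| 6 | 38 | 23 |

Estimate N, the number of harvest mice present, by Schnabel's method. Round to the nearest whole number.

N ≈ 634

Marked at large before each occasion: Mᵢ = Σⱼ<ᵢ (Cⱼ − Rⱼ) → M1=0, M2=136, M3=226, M4=335, M5=356, M6=395
Σ MᵢCᵢ = 0·136 + 136·115 + 226·170 + 335·46 + 356·87 + 395·38 = 0 + 15640 + 38420 + 15410 + 30972 + 15010 = 115452
Σ Rᵢ = 0 + 25 + 61 + 25 + 48 + 23 = 182
N̂ = 115452 / 182 ≈ 634.4 → 634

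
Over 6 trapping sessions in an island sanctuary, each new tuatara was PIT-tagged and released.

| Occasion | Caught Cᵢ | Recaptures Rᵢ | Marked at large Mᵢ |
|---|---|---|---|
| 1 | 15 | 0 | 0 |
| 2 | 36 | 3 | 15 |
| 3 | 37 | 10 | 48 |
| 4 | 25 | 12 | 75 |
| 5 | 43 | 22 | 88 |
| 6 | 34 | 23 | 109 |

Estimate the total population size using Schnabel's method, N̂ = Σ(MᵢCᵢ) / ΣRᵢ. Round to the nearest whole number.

N ≈ 167

Σ MᵢCᵢ = 0·15 + 15·36 + 48·37 + 75·25 + 88·43 + 109·34 = 0 + 540 + 1776 + 1875 + 3784 + 3706 = 11681
Σ Rᵢ = 0 + 3 + 10 + 12 + 22 + 23 = 70
N̂ = 11681 / 70 ≈ 166.9 → 167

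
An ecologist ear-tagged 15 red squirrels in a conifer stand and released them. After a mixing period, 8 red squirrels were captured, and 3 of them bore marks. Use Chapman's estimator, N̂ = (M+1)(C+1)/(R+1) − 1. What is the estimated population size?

N̂ = (15+1)(8+1)/(3+1) − 1 = 16·9/4 − 1
= 144/4 − 1 = 36 − 1 = 35

N = 35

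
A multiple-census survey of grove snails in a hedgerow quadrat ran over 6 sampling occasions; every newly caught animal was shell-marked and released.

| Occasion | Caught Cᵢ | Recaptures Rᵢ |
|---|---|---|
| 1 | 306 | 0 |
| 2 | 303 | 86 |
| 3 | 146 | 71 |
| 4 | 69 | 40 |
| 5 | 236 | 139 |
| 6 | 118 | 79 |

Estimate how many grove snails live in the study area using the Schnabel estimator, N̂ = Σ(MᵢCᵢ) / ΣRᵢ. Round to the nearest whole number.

N ≈ 1069

Marked at large before each occasion: Mᵢ = Σⱼ<ᵢ (Cⱼ − Rⱼ) → M1=0, M2=306, M3=523, M4=598, M5=627, M6=724
Σ MᵢCᵢ = 0·306 + 306·303 + 523·146 + 598·69 + 627·236 + 724·118 = 0 + 92718 + 76358 + 41262 + 147972 + 85432 = 443742
Σ Rᵢ = 0 + 86 + 71 + 40 + 139 + 79 = 415
N̂ = 443742 / 415 ≈ 1069.3 → 1069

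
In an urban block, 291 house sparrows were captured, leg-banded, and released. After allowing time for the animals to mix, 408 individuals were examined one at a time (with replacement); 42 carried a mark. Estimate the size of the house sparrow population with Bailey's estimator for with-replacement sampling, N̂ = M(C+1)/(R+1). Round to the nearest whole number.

N̂ = 291·(408+1)/(42+1) = 291·409/43 = 119019/43 ≈ 2767.9 → 2768

N ≈ 2768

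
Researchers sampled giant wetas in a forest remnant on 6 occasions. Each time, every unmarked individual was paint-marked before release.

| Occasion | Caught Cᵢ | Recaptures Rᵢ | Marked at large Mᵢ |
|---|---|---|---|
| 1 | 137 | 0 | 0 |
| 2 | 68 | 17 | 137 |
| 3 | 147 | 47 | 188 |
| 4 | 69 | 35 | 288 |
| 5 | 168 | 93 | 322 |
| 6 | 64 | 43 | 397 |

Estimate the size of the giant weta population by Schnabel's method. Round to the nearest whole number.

Σ MᵢCᵢ = 0·137 + 137·68 + 188·147 + 288·69 + 322·168 + 397·64 = 0 + 9316 + 27636 + 19872 + 54096 + 25408 = 136328
Σ Rᵢ = 0 + 17 + 47 + 35 + 93 + 43 = 235
N̂ = 136328 / 235 ≈ 580.1 → 580

N ≈ 580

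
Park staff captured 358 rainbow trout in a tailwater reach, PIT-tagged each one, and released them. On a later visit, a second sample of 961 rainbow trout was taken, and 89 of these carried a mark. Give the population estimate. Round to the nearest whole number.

N = (358 × 961) / 89 = 344038 / 89 ≈ 3865.6 → 3866

N ≈ 3866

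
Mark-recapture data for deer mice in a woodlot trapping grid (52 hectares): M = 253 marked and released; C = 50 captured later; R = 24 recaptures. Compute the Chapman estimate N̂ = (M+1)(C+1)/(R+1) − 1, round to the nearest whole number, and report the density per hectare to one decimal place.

density ≈ 9.9 deer mice per hectare

N̂ = 254·51/25 − 1 = 12954/25 − 1 ≈ 517.2 → 517
Density = N̂ / area = 517 / 52 ≈ 9.94 → 9.9 per hectare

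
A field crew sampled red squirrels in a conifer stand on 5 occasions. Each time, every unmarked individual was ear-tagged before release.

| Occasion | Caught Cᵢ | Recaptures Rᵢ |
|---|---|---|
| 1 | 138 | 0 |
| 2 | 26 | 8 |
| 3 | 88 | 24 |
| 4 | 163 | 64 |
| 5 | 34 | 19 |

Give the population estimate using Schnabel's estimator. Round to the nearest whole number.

Marked at large before each occasion: Mᵢ = Σⱼ<ᵢ (Cⱼ − Rⱼ) → M1=0, M2=138, M3=156, M4=220, M5=319
Σ MᵢCᵢ = 0·138 + 138·26 + 156·88 + 220·163 + 319·34 = 0 + 3588 + 13728 + 35860 + 10846 = 64022
Σ Rᵢ = 0 + 8 + 24 + 64 + 19 = 115
N̂ = 64022 / 115 ≈ 556.7 → 557

N ≈ 557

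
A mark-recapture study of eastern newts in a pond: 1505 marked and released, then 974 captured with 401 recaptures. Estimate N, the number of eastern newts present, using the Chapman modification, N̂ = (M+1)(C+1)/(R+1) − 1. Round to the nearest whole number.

N ≈ 3652

N̂ = (1505+1)(974+1)/(401+1) − 1 = 1506·975/402 − 1
= 1468350/402 − 1 ≈ 3652.6 − 1 ≈ 3651.6 → 3652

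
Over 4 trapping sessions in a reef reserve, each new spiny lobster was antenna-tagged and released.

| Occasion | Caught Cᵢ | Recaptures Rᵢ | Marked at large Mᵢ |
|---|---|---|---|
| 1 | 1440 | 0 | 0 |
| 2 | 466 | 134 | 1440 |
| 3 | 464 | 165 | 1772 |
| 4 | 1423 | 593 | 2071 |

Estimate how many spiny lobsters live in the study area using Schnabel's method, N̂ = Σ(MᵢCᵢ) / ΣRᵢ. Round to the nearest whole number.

Σ MᵢCᵢ = 0·1440 + 1440·466 + 1772·464 + 2071·1423 = 0 + 671040 + 822208 + 2947033 = 4440281
Σ Rᵢ = 0 + 134 + 165 + 593 = 892
N̂ = 4440281 / 892 ≈ 4977.9 → 4978

N ≈ 4978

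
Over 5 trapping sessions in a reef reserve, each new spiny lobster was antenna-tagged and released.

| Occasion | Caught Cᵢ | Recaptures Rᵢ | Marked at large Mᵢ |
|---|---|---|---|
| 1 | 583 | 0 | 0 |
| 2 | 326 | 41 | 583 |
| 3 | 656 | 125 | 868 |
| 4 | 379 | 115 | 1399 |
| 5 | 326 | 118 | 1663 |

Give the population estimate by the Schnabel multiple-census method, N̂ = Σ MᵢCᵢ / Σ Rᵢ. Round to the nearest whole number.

N ≈ 4591

Σ MᵢCᵢ = 0·583 + 583·326 + 868·656 + 1399·379 + 1663·326 = 0 + 190058 + 569408 + 530221 + 542138 = 1831825
Σ Rᵢ = 0 + 41 + 125 + 115 + 118 = 399
N̂ = 1831825 / 399 ≈ 4591.0 → 4591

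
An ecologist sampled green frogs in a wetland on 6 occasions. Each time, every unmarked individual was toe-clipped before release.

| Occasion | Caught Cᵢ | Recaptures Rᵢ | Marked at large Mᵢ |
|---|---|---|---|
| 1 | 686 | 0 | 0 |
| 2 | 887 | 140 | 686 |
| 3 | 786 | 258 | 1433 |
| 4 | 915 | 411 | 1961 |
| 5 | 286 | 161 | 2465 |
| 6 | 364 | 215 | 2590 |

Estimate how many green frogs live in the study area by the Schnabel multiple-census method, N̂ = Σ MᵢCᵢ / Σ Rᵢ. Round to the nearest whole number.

N ≈ 4369

Σ MᵢCᵢ = 0·686 + 686·887 + 1433·786 + 1961·915 + 2465·286 + 2590·364 = 0 + 608482 + 1126338 + 1794315 + 704990 + 942760 = 5176885
Σ Rᵢ = 0 + 140 + 258 + 411 + 161 + 215 = 1185
N̂ = 5176885 / 1185 ≈ 4368.7 → 4369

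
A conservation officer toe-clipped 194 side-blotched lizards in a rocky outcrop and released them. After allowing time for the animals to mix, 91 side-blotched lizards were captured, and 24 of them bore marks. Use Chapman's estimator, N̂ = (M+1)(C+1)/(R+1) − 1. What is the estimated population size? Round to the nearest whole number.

N ≈ 717

N̂ = (194+1)(91+1)/(24+1) − 1 = 195·92/25 − 1
= 17940/25 − 1 ≈ 717.6 − 1 ≈ 716.6 → 717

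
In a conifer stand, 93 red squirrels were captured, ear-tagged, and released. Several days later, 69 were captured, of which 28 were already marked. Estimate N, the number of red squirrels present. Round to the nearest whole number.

N ≈ 229

The marked fraction in the recapture sample should equal the marked fraction in the population: 28/69 = 93/N.
N = (93 × 69) / 28 = 6417 / 28 ≈ 229.2 → 229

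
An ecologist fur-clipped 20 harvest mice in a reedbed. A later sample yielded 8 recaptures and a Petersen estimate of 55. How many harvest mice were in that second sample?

From N = M·C/R: C = N·R / M = 55·8 / 20 = 440 / 20 = 22.

C = 22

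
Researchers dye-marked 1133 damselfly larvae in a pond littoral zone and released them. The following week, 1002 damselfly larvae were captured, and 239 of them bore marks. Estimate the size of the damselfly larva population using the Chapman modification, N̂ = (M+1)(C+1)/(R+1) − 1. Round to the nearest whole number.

N̂ = (1133+1)(1002+1)/(239+1) − 1 = 1134·1003/240 − 1
= 1137402/240 − 1 ≈ 4739.2 − 1 ≈ 4738.2 → 4738

N ≈ 4738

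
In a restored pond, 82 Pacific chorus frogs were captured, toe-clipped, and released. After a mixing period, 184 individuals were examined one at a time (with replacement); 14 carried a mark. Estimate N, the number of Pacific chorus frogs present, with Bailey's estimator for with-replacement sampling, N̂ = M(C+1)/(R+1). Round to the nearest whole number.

N̂ = 82·(184+1)/(14+1) = 82·185/15 = 15170/15 ≈ 1011.3 → 1011

N ≈ 1011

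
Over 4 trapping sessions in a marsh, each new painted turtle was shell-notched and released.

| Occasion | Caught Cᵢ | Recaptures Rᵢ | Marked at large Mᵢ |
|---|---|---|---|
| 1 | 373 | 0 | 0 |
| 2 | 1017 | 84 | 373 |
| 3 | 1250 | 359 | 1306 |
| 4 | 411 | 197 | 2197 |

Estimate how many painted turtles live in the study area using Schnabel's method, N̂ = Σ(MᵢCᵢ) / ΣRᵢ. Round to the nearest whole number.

Σ MᵢCᵢ = 0·373 + 373·1017 + 1306·1250 + 2197·411 = 0 + 379341 + 1632500 + 902967 = 2914808
Σ Rᵢ = 0 + 84 + 359 + 197 = 640
N̂ = 2914808 / 640 ≈ 4554.4 → 4554

N ≈ 4554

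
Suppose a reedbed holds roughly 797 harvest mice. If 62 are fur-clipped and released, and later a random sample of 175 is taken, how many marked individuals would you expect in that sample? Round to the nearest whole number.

expected recaptures ≈ 14

The marked fraction of the population is 62/797, so in a sample of 175 expect C·(M/N) marked.
E[R] = 62 × 175 / 797 = 10850 / 797 ≈ 13.6 → 14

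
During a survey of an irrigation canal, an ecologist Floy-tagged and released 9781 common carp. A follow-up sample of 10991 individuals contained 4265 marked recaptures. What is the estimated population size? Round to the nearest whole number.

If marked individuals mix randomly, R/C ≈ M/N, giving N ≈ M·C/R.
N = (9781 × 10991) / 4265 = 107502971 / 4265 ≈ 25205.9 → 25206

N ≈ 25,206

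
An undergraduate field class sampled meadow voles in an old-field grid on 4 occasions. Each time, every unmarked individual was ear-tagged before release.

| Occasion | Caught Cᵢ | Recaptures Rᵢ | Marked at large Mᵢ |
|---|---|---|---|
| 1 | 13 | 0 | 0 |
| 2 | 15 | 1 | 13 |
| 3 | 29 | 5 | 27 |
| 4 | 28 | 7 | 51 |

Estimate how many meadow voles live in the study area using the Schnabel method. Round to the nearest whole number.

N ≈ 185

Σ MᵢCᵢ = 0·13 + 13·15 + 27·29 + 51·28 = 0 + 195 + 783 + 1428 = 2406
Σ Rᵢ = 0 + 1 + 5 + 7 = 13
N̂ = 2406 / 13 ≈ 185.1 → 185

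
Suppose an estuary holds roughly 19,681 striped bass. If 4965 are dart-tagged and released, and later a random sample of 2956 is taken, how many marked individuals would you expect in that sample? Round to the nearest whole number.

The marked fraction of the population is 4965/19681, so in a sample of 2956 expect C·(M/N) marked.
E[R] = 4965 × 2956 / 19681 = 14676540 / 19681 ≈ 745.7 → 746

expected recaptures ≈ 746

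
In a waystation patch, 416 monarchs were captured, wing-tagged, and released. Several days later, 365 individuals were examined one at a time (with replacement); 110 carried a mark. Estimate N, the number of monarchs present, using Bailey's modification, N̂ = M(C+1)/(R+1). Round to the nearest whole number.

N ≈ 1372

N̂ = 416·(365+1)/(110+1) = 416·366/111 = 152256/111 ≈ 1371.7 → 1372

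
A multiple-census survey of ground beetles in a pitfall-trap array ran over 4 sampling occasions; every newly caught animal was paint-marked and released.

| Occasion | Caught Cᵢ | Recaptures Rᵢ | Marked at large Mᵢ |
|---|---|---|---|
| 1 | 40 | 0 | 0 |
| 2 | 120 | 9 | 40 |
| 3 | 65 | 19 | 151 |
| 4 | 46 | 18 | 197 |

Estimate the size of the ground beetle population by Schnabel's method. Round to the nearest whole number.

Σ MᵢCᵢ = 0·40 + 40·120 + 151·65 + 197·46 = 0 + 4800 + 9815 + 9062 = 23677
Σ Rᵢ = 0 + 9 + 19 + 18 = 46
N̂ = 23677 / 46 ≈ 514.7 → 515

N ≈ 515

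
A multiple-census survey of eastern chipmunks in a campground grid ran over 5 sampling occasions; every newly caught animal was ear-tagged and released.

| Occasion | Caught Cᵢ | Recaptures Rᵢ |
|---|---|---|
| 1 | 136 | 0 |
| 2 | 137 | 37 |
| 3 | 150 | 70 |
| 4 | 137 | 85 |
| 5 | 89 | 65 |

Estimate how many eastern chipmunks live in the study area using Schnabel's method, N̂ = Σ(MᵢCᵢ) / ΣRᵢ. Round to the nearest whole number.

N ≈ 506

Marked at large before each occasion: Mᵢ = Σⱼ<ᵢ (Cⱼ − Rⱼ) → M1=0, M2=136, M3=236, M4=316, M5=368
Σ MᵢCᵢ = 0·136 + 136·137 + 236·150 + 316·137 + 368·89 = 0 + 18632 + 35400 + 43292 + 32752 = 130076
Σ Rᵢ = 0 + 37 + 70 + 85 + 65 = 257
N̂ = 130076 / 257 ≈ 506.1 → 506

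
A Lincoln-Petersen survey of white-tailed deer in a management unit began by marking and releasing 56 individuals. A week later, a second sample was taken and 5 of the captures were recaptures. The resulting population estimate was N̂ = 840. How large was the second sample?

C = 75

From N = M·C/R: C = N·R / M = 840·5 / 56 = 4200 / 56 = 75.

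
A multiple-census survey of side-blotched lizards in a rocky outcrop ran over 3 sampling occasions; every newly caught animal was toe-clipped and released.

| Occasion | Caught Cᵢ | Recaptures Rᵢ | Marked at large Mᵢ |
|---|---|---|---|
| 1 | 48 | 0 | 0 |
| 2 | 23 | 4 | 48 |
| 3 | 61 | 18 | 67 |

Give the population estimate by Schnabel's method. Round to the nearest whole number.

Σ MᵢCᵢ = 0·48 + 48·23 + 67·61 = 0 + 1104 + 4087 = 5191
Σ Rᵢ = 0 + 4 + 18 = 22
N̂ = 5191 / 22 ≈ 236.0 → 236

N ≈ 236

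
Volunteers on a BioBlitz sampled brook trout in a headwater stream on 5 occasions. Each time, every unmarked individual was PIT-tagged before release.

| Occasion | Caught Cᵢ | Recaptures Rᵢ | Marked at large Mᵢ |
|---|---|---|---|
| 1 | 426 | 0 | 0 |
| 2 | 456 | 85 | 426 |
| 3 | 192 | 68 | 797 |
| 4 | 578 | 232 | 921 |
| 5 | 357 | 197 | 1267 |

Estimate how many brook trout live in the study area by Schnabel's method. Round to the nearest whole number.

N ≈ 2289

Σ MᵢCᵢ = 0·426 + 426·456 + 797·192 + 921·578 + 1267·357 = 0 + 194256 + 153024 + 532338 + 452319 = 1331937
Σ Rᵢ = 0 + 85 + 68 + 232 + 197 = 582
N̂ = 1331937 / 582 ≈ 2288.6 → 2289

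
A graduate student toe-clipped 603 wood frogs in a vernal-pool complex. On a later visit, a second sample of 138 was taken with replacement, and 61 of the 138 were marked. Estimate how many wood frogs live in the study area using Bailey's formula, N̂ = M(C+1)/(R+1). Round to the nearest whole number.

N ≈ 1352

N̂ = 603·(138+1)/(61+1) = 603·139/62 = 83817/62 ≈ 1351.9 → 1352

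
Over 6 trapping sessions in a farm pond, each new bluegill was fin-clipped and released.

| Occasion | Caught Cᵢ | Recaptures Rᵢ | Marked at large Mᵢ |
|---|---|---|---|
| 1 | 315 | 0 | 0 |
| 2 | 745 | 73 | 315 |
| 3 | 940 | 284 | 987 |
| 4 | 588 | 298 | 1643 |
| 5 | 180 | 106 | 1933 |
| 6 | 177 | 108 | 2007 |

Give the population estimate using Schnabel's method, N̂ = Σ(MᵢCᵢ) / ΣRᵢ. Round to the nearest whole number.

Σ MᵢCᵢ = 0·315 + 315·745 + 987·940 + 1643·588 + 1933·180 + 2007·177 = 0 + 234675 + 927780 + 966084 + 347940 + 355239 = 2831718
Σ Rᵢ = 0 + 73 + 284 + 298 + 106 + 108 = 869
N̂ = 2831718 / 869 ≈ 3258.6 → 3259

N ≈ 3259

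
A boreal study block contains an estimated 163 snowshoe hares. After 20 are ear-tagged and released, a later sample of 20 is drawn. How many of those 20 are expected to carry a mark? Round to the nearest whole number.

The marked fraction of the population is 20/163, so in a sample of 20 expect C·(M/N) marked.
E[R] = 20 × 20 / 163 = 400 / 163 ≈ 2.45 → 2

expected recaptures ≈ 2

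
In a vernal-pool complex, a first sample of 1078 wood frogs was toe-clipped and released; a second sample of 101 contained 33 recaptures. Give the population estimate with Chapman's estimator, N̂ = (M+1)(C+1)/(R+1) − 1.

N = 3236

N̂ = (1078+1)(101+1)/(33+1) − 1 = 1079·102/34 − 1
= 110058/34 − 1 = 3237 − 1 = 3236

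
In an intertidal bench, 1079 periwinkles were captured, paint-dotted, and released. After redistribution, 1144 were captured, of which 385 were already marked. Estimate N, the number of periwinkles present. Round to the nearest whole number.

N = (1079 × 1144) / 385 = 1234376 / 385 ≈ 3206.2 → 3206

N ≈ 3206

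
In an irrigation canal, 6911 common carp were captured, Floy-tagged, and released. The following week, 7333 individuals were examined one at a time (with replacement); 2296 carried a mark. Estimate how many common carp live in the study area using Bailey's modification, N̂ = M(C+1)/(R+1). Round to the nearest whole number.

N ≈ 22,066

N̂ = 6911·(7333+1)/(2296+1) = 6911·7334/2297 = 50685274/2297 ≈ 22065.9 → 22066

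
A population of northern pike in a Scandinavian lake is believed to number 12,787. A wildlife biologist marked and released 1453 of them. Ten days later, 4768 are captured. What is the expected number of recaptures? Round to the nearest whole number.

The marked fraction of the population is 1453/12787, so in a sample of 4768 expect C·(M/N) marked.
E[R] = 1453 × 4768 / 12787 = 6927904 / 12787 ≈ 541.8 → 542

expected recaptures ≈ 542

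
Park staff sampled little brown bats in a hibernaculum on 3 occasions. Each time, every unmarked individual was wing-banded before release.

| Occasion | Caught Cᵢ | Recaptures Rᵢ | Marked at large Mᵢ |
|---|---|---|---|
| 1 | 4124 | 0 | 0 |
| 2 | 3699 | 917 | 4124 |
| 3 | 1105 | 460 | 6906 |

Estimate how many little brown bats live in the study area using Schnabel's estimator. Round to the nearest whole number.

Σ MᵢCᵢ = 0·4124 + 4124·3699 + 6906·1105 = 0 + 15254676 + 7631130 = 22885806
Σ Rᵢ = 0 + 917 + 460 = 1377
N̂ = 22885806 / 1377 ≈ 16620.0 → 16620

N ≈ 16,620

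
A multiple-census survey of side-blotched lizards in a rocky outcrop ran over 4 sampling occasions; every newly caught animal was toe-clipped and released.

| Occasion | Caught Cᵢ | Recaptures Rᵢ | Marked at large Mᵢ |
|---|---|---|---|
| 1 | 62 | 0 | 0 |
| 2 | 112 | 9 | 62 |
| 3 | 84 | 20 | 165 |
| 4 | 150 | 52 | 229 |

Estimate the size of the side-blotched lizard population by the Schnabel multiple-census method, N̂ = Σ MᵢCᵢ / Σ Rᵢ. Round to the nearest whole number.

N ≈ 681

Σ MᵢCᵢ = 0·62 + 62·112 + 165·84 + 229·150 = 0 + 6944 + 13860 + 34350 = 55154
Σ Rᵢ = 0 + 9 + 20 + 52 = 81
N̂ = 55154 / 81 ≈ 680.9 → 681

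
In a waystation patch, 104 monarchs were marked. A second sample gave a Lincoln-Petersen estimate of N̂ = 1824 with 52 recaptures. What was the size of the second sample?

From N = M·C/R: C = N·R / M = 1824·52 / 104 = 94848 / 104 = 912.

C = 912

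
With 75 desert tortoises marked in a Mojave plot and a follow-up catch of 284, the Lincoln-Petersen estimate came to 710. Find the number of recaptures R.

R = 30

From N = M·C/R: R = M·C / N = 75·284 / 710 = 21300 / 710 = 30.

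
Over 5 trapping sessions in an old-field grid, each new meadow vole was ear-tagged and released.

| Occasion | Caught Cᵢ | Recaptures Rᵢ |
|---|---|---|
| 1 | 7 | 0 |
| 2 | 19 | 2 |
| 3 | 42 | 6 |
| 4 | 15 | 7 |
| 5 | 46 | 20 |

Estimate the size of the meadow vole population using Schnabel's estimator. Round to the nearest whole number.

Marked at large before each occasion: Mᵢ = Σⱼ<ᵢ (Cⱼ − Rⱼ) → M1=0, M2=7, M3=24, M4=60, M5=68
Σ MᵢCᵢ = 0·7 + 7·19 + 24·42 + 60·15 + 68·46 = 0 + 133 + 1008 + 900 + 3128 = 5169
Σ Rᵢ = 0 + 2 + 6 + 7 + 20 = 35
N̂ = 5169 / 35 ≈ 147.7 → 148

N ≈ 148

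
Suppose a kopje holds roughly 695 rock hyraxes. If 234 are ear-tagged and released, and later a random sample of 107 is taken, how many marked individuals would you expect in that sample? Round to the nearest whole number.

Expected recaptures E[R] = M·C / N.
E[R] = 234 × 107 / 695 = 25038 / 695 ≈ 36.0 → 36

expected recaptures ≈ 36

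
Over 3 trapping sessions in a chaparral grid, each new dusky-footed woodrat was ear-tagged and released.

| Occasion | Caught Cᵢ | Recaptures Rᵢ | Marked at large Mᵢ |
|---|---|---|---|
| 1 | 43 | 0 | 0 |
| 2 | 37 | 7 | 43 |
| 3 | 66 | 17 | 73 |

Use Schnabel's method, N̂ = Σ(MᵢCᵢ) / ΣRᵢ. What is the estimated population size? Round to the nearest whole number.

N ≈ 267

Σ MᵢCᵢ = 0·43 + 43·37 + 73·66 = 0 + 1591 + 4818 = 6409
Σ Rᵢ = 0 + 7 + 17 = 24
N̂ = 6409 / 24 ≈ 267.0 → 267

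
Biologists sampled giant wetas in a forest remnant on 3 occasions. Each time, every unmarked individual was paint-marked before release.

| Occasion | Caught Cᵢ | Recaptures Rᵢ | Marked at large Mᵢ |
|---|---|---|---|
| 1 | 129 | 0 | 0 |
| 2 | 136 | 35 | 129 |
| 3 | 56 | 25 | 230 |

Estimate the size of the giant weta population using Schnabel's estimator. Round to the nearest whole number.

N ≈ 507

Σ MᵢCᵢ = 0·129 + 129·136 + 230·56 = 0 + 17544 + 12880 = 30424
Σ Rᵢ = 0 + 35 + 25 = 60
N̂ = 30424 / 60 ≈ 507.1 → 507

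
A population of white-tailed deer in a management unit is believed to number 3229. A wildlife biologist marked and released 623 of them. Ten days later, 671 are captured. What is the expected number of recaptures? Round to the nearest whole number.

Expected recaptures E[R] = M·C / N.
E[R] = 623 × 671 / 3229 = 418033 / 3229 ≈ 129.46 → 129

expected recaptures ≈ 129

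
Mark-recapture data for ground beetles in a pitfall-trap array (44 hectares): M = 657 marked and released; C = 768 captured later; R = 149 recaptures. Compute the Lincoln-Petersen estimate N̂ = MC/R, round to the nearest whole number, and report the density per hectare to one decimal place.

density ≈ 77.0 ground beetles per hectare

N̂ = 657·768/149 = 504576/149 ≈ 3386.4 → 3386
Density = N̂ / area = 3386 / 44 ≈ 76.95 → 77.0 per hectare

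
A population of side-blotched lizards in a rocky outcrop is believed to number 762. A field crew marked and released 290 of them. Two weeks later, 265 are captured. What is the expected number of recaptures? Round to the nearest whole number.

Expected recaptures E[R] = M·C / N.
E[R] = 290 × 265 / 762 = 76850 / 762 ≈ 100.9 → 101

expected recaptures ≈ 101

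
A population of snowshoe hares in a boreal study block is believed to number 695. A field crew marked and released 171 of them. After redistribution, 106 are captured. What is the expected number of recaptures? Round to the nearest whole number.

expected recaptures ≈ 26

The marked fraction of the population is 171/695, so in a sample of 106 expect C·(M/N) marked.
E[R] = 171 × 106 / 695 = 18126 / 695 ≈ 26.1 → 26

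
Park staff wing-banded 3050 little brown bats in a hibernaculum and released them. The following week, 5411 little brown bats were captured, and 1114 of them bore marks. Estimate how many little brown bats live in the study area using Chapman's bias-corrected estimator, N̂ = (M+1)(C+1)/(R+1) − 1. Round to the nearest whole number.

N ≈ 14,808

N̂ = (3050+1)(5411+1)/(1114+1) − 1 = 3051·5412/1115 − 1
= 16512012/1115 − 1 ≈ 14809.0 − 1 ≈ 14808.0 → 14808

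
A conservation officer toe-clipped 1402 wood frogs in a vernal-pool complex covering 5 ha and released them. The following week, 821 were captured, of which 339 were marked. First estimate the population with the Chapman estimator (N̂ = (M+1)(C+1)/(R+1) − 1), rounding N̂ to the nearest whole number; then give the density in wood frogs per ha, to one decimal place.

N̂ = 1403·822/340 − 1 = 1153266/340 − 1 ≈ 3391.0 → 3391
Density = N̂ / area = 3391 / 5 ≈ 678.20 → 678.2 per ha

density ≈ 678.2 wood frogs per ha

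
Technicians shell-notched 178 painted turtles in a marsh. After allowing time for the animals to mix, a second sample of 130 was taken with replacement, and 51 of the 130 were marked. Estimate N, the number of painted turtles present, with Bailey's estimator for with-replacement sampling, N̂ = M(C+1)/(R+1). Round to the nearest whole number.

N ≈ 448

N̂ = 178·(130+1)/(51+1) = 178·131/52 = 23318/52 ≈ 448.4 → 448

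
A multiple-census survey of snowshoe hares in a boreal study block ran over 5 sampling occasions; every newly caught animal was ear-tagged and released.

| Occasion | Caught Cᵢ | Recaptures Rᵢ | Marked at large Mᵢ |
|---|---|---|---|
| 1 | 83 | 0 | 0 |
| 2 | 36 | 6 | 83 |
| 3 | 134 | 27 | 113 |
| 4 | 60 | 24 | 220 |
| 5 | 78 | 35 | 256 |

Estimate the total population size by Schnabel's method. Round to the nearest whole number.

Σ MᵢCᵢ = 0·83 + 83·36 + 113·134 + 220·60 + 256·78 = 0 + 2988 + 15142 + 13200 + 19968 = 51298
Σ Rᵢ = 0 + 6 + 27 + 24 + 35 = 92
N̂ = 51298 / 92 ≈ 557.6 → 558

N ≈ 558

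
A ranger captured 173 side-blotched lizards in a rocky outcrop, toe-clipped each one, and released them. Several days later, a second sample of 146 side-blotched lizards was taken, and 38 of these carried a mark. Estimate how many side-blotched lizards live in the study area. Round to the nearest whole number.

N ≈ 665

If marked individuals mix randomly, R/C ≈ M/N, giving N ≈ M·C/R.
N = (173 × 146) / 38 = 25258 / 38 ≈ 664.7 → 665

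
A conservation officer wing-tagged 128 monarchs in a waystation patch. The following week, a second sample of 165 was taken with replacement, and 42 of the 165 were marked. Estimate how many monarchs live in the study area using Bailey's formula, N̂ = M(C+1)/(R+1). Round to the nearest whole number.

N̂ = 128·(165+1)/(42+1) = 128·166/43 = 21248/43 ≈ 494.1 → 494

N ≈ 494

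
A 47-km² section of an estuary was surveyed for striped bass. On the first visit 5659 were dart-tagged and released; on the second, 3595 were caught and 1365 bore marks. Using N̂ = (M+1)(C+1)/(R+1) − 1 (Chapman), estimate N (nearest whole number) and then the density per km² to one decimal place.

density ≈ 317.0 striped bass per km²

N̂ = 5660·3596/1366 − 1 = 20353360/1366 − 1 ≈ 14899.0 → 14899
Density = N̂ / area = 14899 / 47 = 317.0 per km²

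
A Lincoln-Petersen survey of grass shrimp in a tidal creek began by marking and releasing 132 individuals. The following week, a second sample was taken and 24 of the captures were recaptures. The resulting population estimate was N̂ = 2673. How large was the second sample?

From N = M·C/R: C = N·R / M = 2673·24 / 132 = 64152 / 132 = 486.

C = 486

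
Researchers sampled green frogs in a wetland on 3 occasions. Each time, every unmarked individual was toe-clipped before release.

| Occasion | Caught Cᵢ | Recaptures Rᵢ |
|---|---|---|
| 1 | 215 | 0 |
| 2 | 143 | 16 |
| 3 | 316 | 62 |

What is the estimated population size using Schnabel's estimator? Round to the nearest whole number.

Marked at large before each occasion: Mᵢ = Σⱼ<ᵢ (Cⱼ − Rⱼ) → M1=0, M2=215, M3=342
Σ MᵢCᵢ = 0·215 + 215·143 + 342·316 = 0 + 30745 + 108072 = 138817
Σ Rᵢ = 0 + 16 + 62 = 78
N̂ = 138817 / 78 ≈ 1779.7 → 1780

N ≈ 1780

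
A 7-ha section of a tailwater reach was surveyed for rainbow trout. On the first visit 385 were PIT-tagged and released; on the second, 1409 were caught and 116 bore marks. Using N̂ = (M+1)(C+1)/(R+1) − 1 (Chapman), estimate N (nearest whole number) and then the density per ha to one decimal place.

N̂ = 386·1410/117 − 1 = 544260/117 − 1 ≈ 4650.8 → 4651
Density = N̂ / area = 4651 / 7 ≈ 664.43 → 664.4 per ha

density ≈ 664.4 rainbow trout per ha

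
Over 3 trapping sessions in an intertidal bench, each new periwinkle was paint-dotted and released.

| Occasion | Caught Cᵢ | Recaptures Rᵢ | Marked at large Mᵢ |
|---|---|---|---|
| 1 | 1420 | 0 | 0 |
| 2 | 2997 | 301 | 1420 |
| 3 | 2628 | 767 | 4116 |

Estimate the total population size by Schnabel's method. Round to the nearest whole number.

N ≈ 14,113

Σ MᵢCᵢ = 0·1420 + 1420·2997 + 4116·2628 = 0 + 4255740 + 10816848 = 15072588
Σ Rᵢ = 0 + 301 + 767 = 1068
N̂ = 15072588 / 1068 ≈ 14112.9 → 14113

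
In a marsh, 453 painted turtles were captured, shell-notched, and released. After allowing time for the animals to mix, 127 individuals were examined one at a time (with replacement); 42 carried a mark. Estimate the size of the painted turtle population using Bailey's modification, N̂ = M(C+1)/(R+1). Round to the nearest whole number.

N ≈ 1348

N̂ = 453·(127+1)/(42+1) = 453·128/43 = 57984/43 ≈ 1348.47 → 1348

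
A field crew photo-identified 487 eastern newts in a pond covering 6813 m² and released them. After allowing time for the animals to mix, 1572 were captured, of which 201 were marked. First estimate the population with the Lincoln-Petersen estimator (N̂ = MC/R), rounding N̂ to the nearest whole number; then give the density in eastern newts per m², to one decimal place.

N̂ = 487·1572/201 = 765564/201 ≈ 3808.8 → 3809
Density = N̂ / area = 3809 / 6813 ≈ 0.56 → 0.6 per m²

density ≈ 0.6 eastern newts per m²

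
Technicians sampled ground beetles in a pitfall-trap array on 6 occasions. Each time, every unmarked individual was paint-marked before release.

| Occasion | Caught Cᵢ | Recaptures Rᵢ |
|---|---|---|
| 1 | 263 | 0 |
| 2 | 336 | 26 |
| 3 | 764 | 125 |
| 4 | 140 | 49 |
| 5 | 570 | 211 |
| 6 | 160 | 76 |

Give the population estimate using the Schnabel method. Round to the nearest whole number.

N ≈ 3500

Marked at large before each occasion: Mᵢ = Σⱼ<ᵢ (Cⱼ − Rⱼ) → M1=0, M2=263, M3=573, M4=1212, M5=1303, M6=1662
Σ MᵢCᵢ = 0·263 + 263·336 + 573·764 + 1212·140 + 1303·570 + 1662·160 = 0 + 88368 + 437772 + 169680 + 742710 + 265920 = 1704450
Σ Rᵢ = 0 + 26 + 125 + 49 + 211 + 76 = 487
N̂ = 1704450 / 487 ≈ 3499.9 → 3500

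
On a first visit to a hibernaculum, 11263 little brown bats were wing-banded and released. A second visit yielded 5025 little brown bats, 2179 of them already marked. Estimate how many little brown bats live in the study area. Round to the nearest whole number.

N = (11263 × 5025) / 2179 = 56596575 / 2179 ≈ 25973.6 → 25974

N ≈ 25,974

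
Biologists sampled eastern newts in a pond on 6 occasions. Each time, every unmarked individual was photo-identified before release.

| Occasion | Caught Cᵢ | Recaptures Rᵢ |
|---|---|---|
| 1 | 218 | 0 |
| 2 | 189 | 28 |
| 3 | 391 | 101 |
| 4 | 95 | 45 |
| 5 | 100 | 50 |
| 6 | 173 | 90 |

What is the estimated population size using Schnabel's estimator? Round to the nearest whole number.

Marked at large before each occasion: Mᵢ = Σⱼ<ᵢ (Cⱼ − Rⱼ) → M1=0, M2=218, M3=379, M4=669, M5=719, M6=769
Σ MᵢCᵢ = 0·218 + 218·189 + 379·391 + 669·95 + 719·100 + 769·173 = 0 + 41202 + 148189 + 63555 + 71900 + 133037 = 457883
Σ Rᵢ = 0 + 28 + 101 + 45 + 50 + 90 = 314
N̂ = 457883 / 314 ≈ 1458.2 → 1458

N ≈ 1458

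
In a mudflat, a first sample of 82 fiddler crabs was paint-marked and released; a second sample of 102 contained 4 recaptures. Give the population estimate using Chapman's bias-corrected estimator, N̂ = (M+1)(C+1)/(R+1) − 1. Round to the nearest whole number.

N̂ = (82+1)(102+1)/(4+1) − 1 = 83·103/5 − 1
= 8549/5 − 1 ≈ 1709.8 − 1 ≈ 1708.8 → 1709

N ≈ 1709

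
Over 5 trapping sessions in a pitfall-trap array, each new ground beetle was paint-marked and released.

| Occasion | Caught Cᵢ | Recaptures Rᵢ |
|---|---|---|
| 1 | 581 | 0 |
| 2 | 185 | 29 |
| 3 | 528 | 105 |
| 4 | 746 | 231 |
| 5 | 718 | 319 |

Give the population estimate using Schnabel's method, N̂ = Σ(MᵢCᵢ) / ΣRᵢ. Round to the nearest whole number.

N ≈ 3749

Marked at large before each occasion: Mᵢ = Σⱼ<ᵢ (Cⱼ − Rⱼ) → M1=0, M2=581, M3=737, M4=1160, M5=1675
Σ MᵢCᵢ = 0·581 + 581·185 + 737·528 + 1160·746 + 1675·718 = 0 + 107485 + 389136 + 865360 + 1202650 = 2564631
Σ Rᵢ = 0 + 29 + 105 + 231 + 319 = 684
N̂ = 2564631 / 684 ≈ 3749.46 → 3749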